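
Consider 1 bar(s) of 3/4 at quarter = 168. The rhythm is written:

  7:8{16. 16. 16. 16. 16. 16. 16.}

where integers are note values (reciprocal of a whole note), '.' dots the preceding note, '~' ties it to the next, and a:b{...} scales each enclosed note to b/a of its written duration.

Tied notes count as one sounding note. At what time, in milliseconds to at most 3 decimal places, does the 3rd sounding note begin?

note 3 onset = 6/7b = 306.122ms

1. 0.0ms @ 0 + 153.061ms (3/7)
2. 153.061ms @ 3/7 + 153.061ms (3/7)
3. 306.122ms @ 6/7 + 153.061ms (3/7)
4. 459.184ms @ 9/7 + 153.061ms (3/7)
5. 612.245ms @ 12/7 + 153.061ms (3/7)
6. 765.306ms @ 15/7 + 153.061ms (3/7)
7. 918.367ms @ 18/7 + 153.061ms (3/7)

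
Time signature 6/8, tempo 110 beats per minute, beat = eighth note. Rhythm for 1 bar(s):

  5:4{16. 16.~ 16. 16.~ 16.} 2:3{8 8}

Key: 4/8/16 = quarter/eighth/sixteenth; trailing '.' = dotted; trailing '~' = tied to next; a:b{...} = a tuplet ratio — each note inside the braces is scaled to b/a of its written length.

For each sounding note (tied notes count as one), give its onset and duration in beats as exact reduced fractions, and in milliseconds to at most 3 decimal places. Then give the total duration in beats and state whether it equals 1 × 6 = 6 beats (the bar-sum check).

1) 0.0ms=0b +327.273ms=3/5b
2) 327.273ms=3/5b +654.545ms=6/5b
3) 981.818ms=9/5b +654.545ms=6/5b
4) 1636.364ms=3b +818.182ms=3/2b
5) 2454.545ms=9/2b +818.182ms=3/2b
Σ=6b of 6 (110bpm 6/8) — PASS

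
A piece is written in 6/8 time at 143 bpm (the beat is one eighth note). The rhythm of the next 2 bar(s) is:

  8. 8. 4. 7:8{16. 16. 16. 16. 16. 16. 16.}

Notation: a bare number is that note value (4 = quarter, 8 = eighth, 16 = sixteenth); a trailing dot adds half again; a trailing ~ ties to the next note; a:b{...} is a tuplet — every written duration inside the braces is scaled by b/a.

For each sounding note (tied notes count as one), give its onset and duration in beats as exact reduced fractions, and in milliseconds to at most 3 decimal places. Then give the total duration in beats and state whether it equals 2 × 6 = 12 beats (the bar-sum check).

1) 0.0ms=0b +629.371ms=3/2b
2) 629.371ms=3/2b +629.371ms=3/2b
3) 1258.741ms=3b +1258.741ms=3b
4) 2517.483ms=6b +359.64ms=6/7b
5) 2877.123ms=48/7b +359.64ms=6/7b
6) 3236.763ms=54/7b +359.64ms=6/7b
7) 3596.404ms=60/7b +359.64ms=6/7b
8) 3956.044ms=66/7b +359.64ms=6/7b
9) 4315.684ms=72/7b +359.64ms=6/7b
10) 4675.325ms=78/7b +359.64ms=6/7b
Σ=12b of 12 (143bpm 6/8) — PASS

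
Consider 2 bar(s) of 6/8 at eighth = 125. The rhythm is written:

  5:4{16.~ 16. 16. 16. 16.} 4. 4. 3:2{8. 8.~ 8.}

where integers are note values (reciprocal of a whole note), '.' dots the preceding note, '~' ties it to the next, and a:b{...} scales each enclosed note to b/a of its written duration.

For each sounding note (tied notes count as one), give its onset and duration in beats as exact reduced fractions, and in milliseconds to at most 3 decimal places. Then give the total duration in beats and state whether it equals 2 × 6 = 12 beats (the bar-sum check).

1) 0.0ms=0b +576.0ms=6/5b
2) 576.0ms=6/5b +288.0ms=3/5b
3) 864.0ms=9/5b +288.0ms=3/5b
4) 1152.0ms=12/5b +288.0ms=3/5b
5) 1440.0ms=3b +1440.0ms=3b
6) 2880.0ms=6b +1440.0ms=3b
7) 4320.0ms=9b +480.0ms=1b
8) 4800.0ms=10b +960.0ms=2b
Σ=12b of 12 (125bpm 6/8) — PASS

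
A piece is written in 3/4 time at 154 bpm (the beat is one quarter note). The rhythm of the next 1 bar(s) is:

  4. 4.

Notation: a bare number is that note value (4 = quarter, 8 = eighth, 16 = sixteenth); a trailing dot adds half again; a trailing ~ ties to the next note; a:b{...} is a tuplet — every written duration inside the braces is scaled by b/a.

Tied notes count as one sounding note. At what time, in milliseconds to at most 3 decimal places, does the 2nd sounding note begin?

note 2 onset = 3/2b = 584.416ms

1. 0.0ms @ 0 + 584.416ms (3/2)
2. 584.416ms @ 3/2 + 584.416ms (3/2)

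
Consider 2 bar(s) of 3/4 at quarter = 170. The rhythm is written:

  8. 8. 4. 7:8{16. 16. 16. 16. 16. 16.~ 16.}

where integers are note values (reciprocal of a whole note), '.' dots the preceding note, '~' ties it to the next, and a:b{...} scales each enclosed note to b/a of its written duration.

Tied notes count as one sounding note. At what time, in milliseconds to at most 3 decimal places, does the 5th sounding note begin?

note 5 onset = 24/7b = 1210.084ms

1. 0.0ms @ 0 + 264.706ms (3/4)
2. 264.706ms @ 3/4 + 264.706ms (3/4)
3. 529.412ms @ 3/2 + 529.412ms (3/2)
4. 1058.824ms @ 3 + 151.261ms (3/7)
5. 1210.084ms @ 24/7 + 151.261ms (3/7)
6. 1361.345ms @ 27/7 + 151.261ms (3/7)
7. 1512.605ms @ 30/7 + 151.261ms (3/7)
8. 1663.866ms @ 33/7 + 151.261ms (3/7)
9. 1815.126ms @ 36/7 + 302.521ms (6/7)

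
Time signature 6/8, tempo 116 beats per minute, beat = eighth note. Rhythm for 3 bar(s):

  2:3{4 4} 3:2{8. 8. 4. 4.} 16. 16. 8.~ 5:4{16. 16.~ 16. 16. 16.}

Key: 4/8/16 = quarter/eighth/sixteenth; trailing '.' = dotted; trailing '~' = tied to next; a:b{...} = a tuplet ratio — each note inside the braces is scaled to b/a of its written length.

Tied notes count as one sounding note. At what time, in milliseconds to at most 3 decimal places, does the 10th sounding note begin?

1. 0.0ms @ 0 + 1551.724ms (3)
2. 1551.724ms @ 3 + 1551.724ms (3)
3. 3103.448ms @ 6 + 517.241ms (1)
4. 3620.69ms @ 7 + 517.241ms (1)
5. 4137.931ms @ 8 + 1034.483ms (2)
6. 5172.414ms @ 10 + 1034.483ms (2)
7. 6206.897ms @ 12 + 387.931ms (3/4)
8. 6594.828ms @ 51/4 + 387.931ms (3/4)
9. 6982.759ms @ 27/2 + 1086.207ms (21/10)
10. 8068.966ms @ 78/5 + 620.69ms (6/5)
11. 8689.655ms @ 84/5 + 310.345ms (3/5)
12. 9000.0ms @ 87/5 + 310.345ms (3/5)

note 10 onset = 78/5b = 8068.966ms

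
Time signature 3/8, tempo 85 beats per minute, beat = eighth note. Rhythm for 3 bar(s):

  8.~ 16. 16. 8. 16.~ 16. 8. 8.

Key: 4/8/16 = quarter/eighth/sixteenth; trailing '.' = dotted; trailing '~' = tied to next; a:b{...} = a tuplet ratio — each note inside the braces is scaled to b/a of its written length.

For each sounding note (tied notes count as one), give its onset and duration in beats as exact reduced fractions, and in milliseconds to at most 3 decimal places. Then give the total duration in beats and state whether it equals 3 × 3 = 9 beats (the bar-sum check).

1) 0.0ms=0b +1588.235ms=9/4b
2) 1588.235ms=9/4b +529.412ms=3/4b
3) 2117.647ms=3b +1058.824ms=3/2b
4) 3176.471ms=9/2b +1058.824ms=3/2b
5) 4235.294ms=6b +1058.824ms=3/2b
6) 5294.118ms=15/2b +1058.824ms=3/2b
Σ=9b of 9 (85bpm 3/8) — PASS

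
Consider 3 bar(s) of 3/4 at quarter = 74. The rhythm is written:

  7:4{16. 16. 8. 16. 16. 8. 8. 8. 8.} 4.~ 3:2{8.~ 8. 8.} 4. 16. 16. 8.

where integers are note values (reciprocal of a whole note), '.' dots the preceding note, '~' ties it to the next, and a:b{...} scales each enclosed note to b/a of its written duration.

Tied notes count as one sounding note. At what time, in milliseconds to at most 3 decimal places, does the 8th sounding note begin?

1. 0.0ms @ 0 + 173.745ms (3/14)
2. 173.745ms @ 3/14 + 173.745ms (3/14)
3. 347.49ms @ 3/7 + 347.49ms (3/7)
4. 694.981ms @ 6/7 + 173.745ms (3/14)
5. 868.726ms @ 15/14 + 173.745ms (3/14)
6. 1042.471ms @ 9/7 + 347.49ms (3/7)
7. 1389.961ms @ 12/7 + 347.49ms (3/7)
8. 1737.452ms @ 15/7 + 347.49ms (3/7)
9. 2084.942ms @ 18/7 + 347.49ms (3/7)
10. 2432.432ms @ 3 + 2027.027ms (5/2)
11. 4459.459ms @ 11/2 + 405.405ms (1/2)
12. 4864.865ms @ 6 + 1216.216ms (3/2)
13. 6081.081ms @ 15/2 + 304.054ms (3/8)
14. 6385.135ms @ 63/8 + 304.054ms (3/8)
15. 6689.189ms @ 33/4 + 608.108ms (3/4)

note 8 onset = 15/7b = 1737.452ms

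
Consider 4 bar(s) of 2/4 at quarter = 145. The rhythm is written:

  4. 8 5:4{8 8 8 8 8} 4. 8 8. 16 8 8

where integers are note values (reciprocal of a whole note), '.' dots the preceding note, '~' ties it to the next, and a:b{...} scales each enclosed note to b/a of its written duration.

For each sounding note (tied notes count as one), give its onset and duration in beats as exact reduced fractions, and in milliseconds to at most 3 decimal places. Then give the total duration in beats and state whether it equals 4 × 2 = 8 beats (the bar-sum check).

1) 0.0ms=0b +620.69ms=3/2b
2) 620.69ms=3/2b +206.897ms=1/2b
3) 827.586ms=2b +165.517ms=2/5b
4) 993.103ms=12/5b +165.517ms=2/5b
5) 1158.621ms=14/5b +165.517ms=2/5b
6) 1324.138ms=16/5b +165.517ms=2/5b
7) 1489.655ms=18/5b +165.517ms=2/5b
8) 1655.172ms=4b +620.69ms=3/2b
9) 2275.862ms=11/2b +206.897ms=1/2b
10) 2482.759ms=6b +310.345ms=3/4b
11) 2793.103ms=27/4b +103.448ms=1/4b
12) 2896.552ms=7b +206.897ms=1/2b
13) 3103.448ms=15/2b +206.897ms=1/2b
Σ=8b of 8 (145bpm 2/4) — PASS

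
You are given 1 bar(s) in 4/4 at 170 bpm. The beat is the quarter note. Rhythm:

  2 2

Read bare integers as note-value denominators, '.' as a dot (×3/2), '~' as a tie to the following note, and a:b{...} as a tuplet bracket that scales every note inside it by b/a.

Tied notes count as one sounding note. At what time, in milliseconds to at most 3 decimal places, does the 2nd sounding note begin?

1. 0.0ms @ 0 + 705.882ms (2)
2. 705.882ms @ 2 + 705.882ms (2)

note 2 onset = 2b = 705.882ms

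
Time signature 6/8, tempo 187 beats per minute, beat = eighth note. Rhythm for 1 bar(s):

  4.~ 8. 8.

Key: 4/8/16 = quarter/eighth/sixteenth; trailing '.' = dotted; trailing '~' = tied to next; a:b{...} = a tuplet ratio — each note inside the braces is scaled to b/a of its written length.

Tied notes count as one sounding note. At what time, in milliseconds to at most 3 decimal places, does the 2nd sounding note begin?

1. 0.0ms @ 0 + 1443.85ms (9/2)
2. 1443.85ms @ 9/2 + 481.283ms (3/2)

note 2 onset = 9/2b = 1443.85ms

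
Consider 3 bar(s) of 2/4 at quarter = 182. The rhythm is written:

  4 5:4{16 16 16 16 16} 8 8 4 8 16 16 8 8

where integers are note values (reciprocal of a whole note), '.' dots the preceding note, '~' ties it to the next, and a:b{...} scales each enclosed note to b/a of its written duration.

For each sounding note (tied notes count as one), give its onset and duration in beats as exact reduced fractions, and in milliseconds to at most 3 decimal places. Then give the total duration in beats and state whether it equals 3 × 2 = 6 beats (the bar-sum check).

1) 0.0ms=0b +329.67ms=1b
2) 329.67ms=1b +65.934ms=1/5b
3) 395.604ms=6/5b +65.934ms=1/5b
4) 461.538ms=7/5b +65.934ms=1/5b
5) 527.473ms=8/5b +65.934ms=1/5b
6) 593.407ms=9/5b +65.934ms=1/5b
7) 659.341ms=2b +164.835ms=1/2b
8) 824.176ms=5/2b +164.835ms=1/2b
9) 989.011ms=3b +329.67ms=1b
10) 1318.681ms=4b +164.835ms=1/2b
11) 1483.516ms=9/2b +82.418ms=1/4b
12) 1565.934ms=19/4b +82.418ms=1/4b
13) 1648.352ms=5b +164.835ms=1/2b
14) 1813.187ms=11/2b +164.835ms=1/2b
Σ=6b of 6 (182bpm 2/4) — PASS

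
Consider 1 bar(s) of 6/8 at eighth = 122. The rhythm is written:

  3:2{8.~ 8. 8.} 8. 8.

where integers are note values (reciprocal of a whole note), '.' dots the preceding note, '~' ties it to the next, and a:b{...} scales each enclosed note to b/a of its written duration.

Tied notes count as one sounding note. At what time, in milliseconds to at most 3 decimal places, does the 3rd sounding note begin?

1. 0.0ms @ 0 + 983.607ms (2)
2. 983.607ms @ 2 + 491.803ms (1)
3. 1475.41ms @ 3 + 737.705ms (3/2)
4. 2213.115ms @ 9/2 + 737.705ms (3/2)

note 3 onset = 3b = 1475.41ms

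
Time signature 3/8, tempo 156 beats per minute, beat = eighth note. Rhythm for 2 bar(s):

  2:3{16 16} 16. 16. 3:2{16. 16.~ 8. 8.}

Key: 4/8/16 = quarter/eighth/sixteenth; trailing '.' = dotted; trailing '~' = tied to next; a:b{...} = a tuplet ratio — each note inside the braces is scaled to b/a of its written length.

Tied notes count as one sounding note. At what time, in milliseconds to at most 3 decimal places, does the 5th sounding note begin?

1. 0.0ms @ 0 + 288.462ms (3/4)
2. 288.462ms @ 3/4 + 288.462ms (3/4)
3. 576.923ms @ 3/2 + 288.462ms (3/4)
4. 865.385ms @ 9/4 + 288.462ms (3/4)
5. 1153.846ms @ 3 + 192.308ms (1/2)
6. 1346.154ms @ 7/2 + 576.923ms (3/2)
7. 1923.077ms @ 5 + 384.615ms (1)

note 5 onset = 3b = 1153.846ms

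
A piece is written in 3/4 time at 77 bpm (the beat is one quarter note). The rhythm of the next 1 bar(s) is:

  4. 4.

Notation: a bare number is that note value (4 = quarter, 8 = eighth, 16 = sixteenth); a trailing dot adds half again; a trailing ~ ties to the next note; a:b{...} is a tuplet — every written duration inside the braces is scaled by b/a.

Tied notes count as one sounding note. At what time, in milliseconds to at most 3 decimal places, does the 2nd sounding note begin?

note 2 onset = 3/2b = 1168.831ms

1. 0.0ms @ 0 + 1168.831ms (3/2)
2. 1168.831ms @ 3/2 + 1168.831ms (3/2)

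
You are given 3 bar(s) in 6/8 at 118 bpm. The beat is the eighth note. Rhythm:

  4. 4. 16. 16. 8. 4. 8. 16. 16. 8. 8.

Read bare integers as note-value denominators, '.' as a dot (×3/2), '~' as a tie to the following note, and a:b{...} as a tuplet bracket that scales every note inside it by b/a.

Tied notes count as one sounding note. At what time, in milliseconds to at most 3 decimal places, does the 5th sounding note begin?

note 5 onset = 15/2b = 3813.559ms

1. 0.0ms @ 0 + 1525.424ms (3)
2. 1525.424ms @ 3 + 1525.424ms (3)
3. 3050.847ms @ 6 + 381.356ms (3/4)
4. 3432.203ms @ 27/4 + 381.356ms (3/4)
5. 3813.559ms @ 15/2 + 762.712ms (3/2)
6. 4576.271ms @ 9 + 1525.424ms (3)
7. 6101.695ms @ 12 + 762.712ms (3/2)
8. 6864.407ms @ 27/2 + 381.356ms (3/4)
9. 7245.763ms @ 57/4 + 381.356ms (3/4)
10. 7627.119ms @ 15 + 762.712ms (3/2)
11. 8389.831ms @ 33/2 + 762.712ms (3/2)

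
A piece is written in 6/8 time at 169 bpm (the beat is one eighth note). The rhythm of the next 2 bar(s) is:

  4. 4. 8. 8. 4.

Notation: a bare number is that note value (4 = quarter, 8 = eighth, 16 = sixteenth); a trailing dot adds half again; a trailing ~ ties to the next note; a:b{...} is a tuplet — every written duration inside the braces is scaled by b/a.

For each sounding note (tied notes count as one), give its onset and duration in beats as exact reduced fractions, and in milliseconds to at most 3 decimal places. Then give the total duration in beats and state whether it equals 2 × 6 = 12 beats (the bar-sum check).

1) 0.0ms=0b +1065.089ms=3b
2) 1065.089ms=3b +1065.089ms=3b
3) 2130.178ms=6b +532.544ms=3/2b
4) 2662.722ms=15/2b +532.544ms=3/2b
5) 3195.266ms=9b +1065.089ms=3b
Σ=12b of 12 (169bpm 6/8) — PASS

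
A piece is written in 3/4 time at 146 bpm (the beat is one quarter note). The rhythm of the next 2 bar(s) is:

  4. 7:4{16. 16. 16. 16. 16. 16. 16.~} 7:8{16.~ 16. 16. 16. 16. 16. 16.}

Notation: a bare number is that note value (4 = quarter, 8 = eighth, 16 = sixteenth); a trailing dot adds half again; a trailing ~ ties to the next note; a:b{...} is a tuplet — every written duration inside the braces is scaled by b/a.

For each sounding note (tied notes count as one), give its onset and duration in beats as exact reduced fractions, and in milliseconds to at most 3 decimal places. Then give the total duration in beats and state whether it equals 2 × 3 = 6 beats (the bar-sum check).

1) 0.0ms=0b +616.438ms=3/2b
2) 616.438ms=3/2b +88.063ms=3/14b
3) 704.501ms=12/7b +88.063ms=3/14b
4) 792.564ms=27/14b +88.063ms=3/14b
5) 880.626ms=15/7b +88.063ms=3/14b
6) 968.689ms=33/14b +88.063ms=3/14b
7) 1056.751ms=18/7b +88.063ms=3/14b
8) 1144.814ms=39/14b +440.313ms=15/14b
9) 1585.127ms=27/7b +176.125ms=3/7b
10) 1761.252ms=30/7b +176.125ms=3/7b
11) 1937.378ms=33/7b +176.125ms=3/7b
12) 2113.503ms=36/7b +176.125ms=3/7b
13) 2289.628ms=39/7b +176.125ms=3/7b
Σ=6b of 6 (146bpm 3/4) — PASS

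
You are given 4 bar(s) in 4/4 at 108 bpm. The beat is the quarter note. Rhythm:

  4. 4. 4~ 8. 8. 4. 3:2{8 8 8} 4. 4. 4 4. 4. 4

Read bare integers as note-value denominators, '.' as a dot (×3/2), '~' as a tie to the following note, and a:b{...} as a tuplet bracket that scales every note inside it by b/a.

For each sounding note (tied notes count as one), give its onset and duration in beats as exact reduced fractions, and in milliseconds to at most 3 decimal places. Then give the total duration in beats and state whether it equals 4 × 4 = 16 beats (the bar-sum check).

1) 0.0ms=0b +833.333ms=3/2b
2) 833.333ms=3/2b +833.333ms=3/2b
3) 1666.667ms=3b +972.222ms=7/4b
4) 2638.889ms=19/4b +416.667ms=3/4b
5) 3055.556ms=11/2b +833.333ms=3/2b
6) 3888.889ms=7b +185.185ms=1/3b
7) 4074.074ms=22/3b +185.185ms=1/3b
8) 4259.259ms=23/3b +185.185ms=1/3b
9) 4444.444ms=8b +833.333ms=3/2b
10) 5277.778ms=19/2b +833.333ms=3/2b
11) 6111.111ms=11b +555.556ms=1b
12) 6666.667ms=12b +833.333ms=3/2b
13) 7500.0ms=27/2b +833.333ms=3/2b
14) 8333.333ms=15b +555.556ms=1b
Σ=16b of 16 (108bpm 4/4) — PASS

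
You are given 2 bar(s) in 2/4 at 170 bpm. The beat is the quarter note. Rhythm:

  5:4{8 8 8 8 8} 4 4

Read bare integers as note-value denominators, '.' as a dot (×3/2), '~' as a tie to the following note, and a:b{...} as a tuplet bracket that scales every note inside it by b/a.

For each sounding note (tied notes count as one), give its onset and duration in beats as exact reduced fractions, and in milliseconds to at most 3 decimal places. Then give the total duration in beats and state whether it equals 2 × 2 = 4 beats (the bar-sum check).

1) 0.0ms=0b +141.176ms=2/5b
2) 141.176ms=2/5b +141.176ms=2/5b
3) 282.353ms=4/5b +141.176ms=2/5b
4) 423.529ms=6/5b +141.176ms=2/5b
5) 564.706ms=8/5b +141.176ms=2/5b
6) 705.882ms=2b +352.941ms=1b
7) 1058.824ms=3b +352.941ms=1b
Σ=4b of 4 (170bpm 2/4) — PASS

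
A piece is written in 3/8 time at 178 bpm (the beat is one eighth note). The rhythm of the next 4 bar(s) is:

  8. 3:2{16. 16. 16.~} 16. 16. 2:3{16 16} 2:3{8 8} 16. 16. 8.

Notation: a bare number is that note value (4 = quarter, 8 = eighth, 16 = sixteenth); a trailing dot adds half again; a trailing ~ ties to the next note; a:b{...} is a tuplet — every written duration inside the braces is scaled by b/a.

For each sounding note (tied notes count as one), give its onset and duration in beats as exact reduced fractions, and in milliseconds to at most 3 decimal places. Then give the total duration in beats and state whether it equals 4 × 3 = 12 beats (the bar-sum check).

1) 0.0ms=0b +505.618ms=3/2b
2) 505.618ms=3/2b +168.539ms=1/2b
3) 674.157ms=2b +168.539ms=1/2b
4) 842.697ms=5/2b +421.348ms=5/4b
5) 1264.045ms=15/4b +252.809ms=3/4b
6) 1516.854ms=9/2b +252.809ms=3/4b
7) 1769.663ms=21/4b +252.809ms=3/4b
8) 2022.472ms=6b +505.618ms=3/2b
9) 2528.09ms=15/2b +505.618ms=3/2b
10) 3033.708ms=9b +252.809ms=3/4b
11) 3286.517ms=39/4b +252.809ms=3/4b
12) 3539.326ms=21/2b +505.618ms=3/2b
Σ=12b of 12 (178bpm 3/8) — PASS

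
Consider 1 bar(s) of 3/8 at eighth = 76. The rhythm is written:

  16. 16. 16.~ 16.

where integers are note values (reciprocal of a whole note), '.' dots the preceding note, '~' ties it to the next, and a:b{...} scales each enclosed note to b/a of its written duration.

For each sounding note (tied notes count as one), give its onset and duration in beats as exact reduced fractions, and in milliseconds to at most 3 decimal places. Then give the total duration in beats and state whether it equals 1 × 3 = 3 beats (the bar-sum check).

1) 0.0ms=0b +592.105ms=3/4b
2) 592.105ms=3/4b +592.105ms=3/4b
3) 1184.211ms=3/2b +1184.211ms=3/2b
Σ=3b of 3 (76bpm 3/8) — PASS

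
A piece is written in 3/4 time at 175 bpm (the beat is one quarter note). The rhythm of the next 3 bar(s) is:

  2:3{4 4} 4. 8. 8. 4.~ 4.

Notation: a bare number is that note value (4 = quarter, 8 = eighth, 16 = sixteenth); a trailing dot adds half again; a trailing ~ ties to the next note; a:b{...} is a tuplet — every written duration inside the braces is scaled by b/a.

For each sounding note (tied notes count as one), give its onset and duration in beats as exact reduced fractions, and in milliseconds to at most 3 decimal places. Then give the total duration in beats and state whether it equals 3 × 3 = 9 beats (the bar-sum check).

1) 0.0ms=0b +514.286ms=3/2b
2) 514.286ms=3/2b +514.286ms=3/2b
3) 1028.571ms=3b +514.286ms=3/2b
4) 1542.857ms=9/2b +257.143ms=3/4b
5) 1800.0ms=21/4b +257.143ms=3/4b
6) 2057.143ms=6b +1028.571ms=3b
Σ=9b of 9 (175bpm 3/4) — PASS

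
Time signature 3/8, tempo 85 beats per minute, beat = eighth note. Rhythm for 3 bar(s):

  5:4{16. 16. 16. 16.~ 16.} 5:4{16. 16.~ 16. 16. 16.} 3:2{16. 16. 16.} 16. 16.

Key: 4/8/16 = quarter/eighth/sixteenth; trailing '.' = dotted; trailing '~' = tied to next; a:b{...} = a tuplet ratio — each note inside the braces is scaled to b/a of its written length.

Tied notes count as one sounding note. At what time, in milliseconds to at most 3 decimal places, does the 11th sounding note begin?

note 11 onset = 7b = 4941.176ms

1. 0.0ms @ 0 + 423.529ms (3/5)
2. 423.529ms @ 3/5 + 423.529ms (3/5)
3. 847.059ms @ 6/5 + 423.529ms (3/5)
4. 1270.588ms @ 9/5 + 847.059ms (6/5)
5. 2117.647ms @ 3 + 423.529ms (3/5)
6. 2541.176ms @ 18/5 + 847.059ms (6/5)
7. 3388.235ms @ 24/5 + 423.529ms (3/5)
8. 3811.765ms @ 27/5 + 423.529ms (3/5)
9. 4235.294ms @ 6 + 352.941ms (1/2)
10. 4588.235ms @ 13/2 + 352.941ms (1/2)
11. 4941.176ms @ 7 + 352.941ms (1/2)
12. 5294.118ms @ 15/2 + 529.412ms (3/4)
13. 5823.529ms @ 33/4 + 529.412ms (3/4)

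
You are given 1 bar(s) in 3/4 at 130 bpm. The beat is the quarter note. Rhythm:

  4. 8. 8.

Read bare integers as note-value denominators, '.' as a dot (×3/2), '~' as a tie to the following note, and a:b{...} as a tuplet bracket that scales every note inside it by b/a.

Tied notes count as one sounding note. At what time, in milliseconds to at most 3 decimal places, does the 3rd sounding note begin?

note 3 onset = 9/4b = 1038.462ms

1. 0.0ms @ 0 + 692.308ms (3/2)
2. 692.308ms @ 3/2 + 346.154ms (3/4)
3. 1038.462ms @ 9/4 + 346.154ms (3/4)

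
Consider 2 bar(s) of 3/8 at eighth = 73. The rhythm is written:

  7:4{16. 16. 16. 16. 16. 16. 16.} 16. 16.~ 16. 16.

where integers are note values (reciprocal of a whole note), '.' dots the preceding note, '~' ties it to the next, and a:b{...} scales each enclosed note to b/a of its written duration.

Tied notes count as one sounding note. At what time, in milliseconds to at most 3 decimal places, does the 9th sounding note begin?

1. 0.0ms @ 0 + 352.25ms (3/7)
2. 352.25ms @ 3/7 + 352.25ms (3/7)
3. 704.501ms @ 6/7 + 352.25ms (3/7)
4. 1056.751ms @ 9/7 + 352.25ms (3/7)
5. 1409.002ms @ 12/7 + 352.25ms (3/7)
6. 1761.252ms @ 15/7 + 352.25ms (3/7)
7. 2113.503ms @ 18/7 + 352.25ms (3/7)
8. 2465.753ms @ 3 + 616.438ms (3/4)
9. 3082.192ms @ 15/4 + 1232.877ms (3/2)
10. 4315.068ms @ 21/4 + 616.438ms (3/4)

note 9 onset = 15/4b = 3082.192ms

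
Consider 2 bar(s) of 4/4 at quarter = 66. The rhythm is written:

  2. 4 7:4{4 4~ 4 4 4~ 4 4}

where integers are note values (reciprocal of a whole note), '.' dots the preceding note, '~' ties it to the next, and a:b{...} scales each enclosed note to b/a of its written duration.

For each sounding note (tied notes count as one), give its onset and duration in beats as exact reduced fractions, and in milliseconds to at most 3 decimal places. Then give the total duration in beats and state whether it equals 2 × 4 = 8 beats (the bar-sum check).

1) 0.0ms=0b +2727.273ms=3b
2) 2727.273ms=3b +909.091ms=1b
3) 3636.364ms=4b +519.481ms=4/7b
4) 4155.844ms=32/7b +1038.961ms=8/7b
5) 5194.805ms=40/7b +519.481ms=4/7b
6) 5714.286ms=44/7b +1038.961ms=8/7b
7) 6753.247ms=52/7b +519.481ms=4/7b
Σ=8b of 8 (66bpm 4/4) — PASS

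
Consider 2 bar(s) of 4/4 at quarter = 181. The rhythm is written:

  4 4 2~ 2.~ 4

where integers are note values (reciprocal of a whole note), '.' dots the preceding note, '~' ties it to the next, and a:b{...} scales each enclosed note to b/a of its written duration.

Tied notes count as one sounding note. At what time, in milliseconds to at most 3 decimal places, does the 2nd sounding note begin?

note 2 onset = 1b = 331.492ms

1. 0.0ms @ 0 + 331.492ms (1)
2. 331.492ms @ 1 + 331.492ms (1)
3. 662.983ms @ 2 + 1988.95ms (6)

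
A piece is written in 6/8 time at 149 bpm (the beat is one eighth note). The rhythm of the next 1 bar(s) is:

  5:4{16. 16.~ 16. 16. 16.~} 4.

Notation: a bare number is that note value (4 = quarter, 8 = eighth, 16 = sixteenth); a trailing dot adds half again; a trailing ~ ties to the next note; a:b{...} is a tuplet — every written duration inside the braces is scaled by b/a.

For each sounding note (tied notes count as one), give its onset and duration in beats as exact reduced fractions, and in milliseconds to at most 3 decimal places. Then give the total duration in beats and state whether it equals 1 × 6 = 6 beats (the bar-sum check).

1) 0.0ms=0b +241.611ms=3/5b
2) 241.611ms=3/5b +483.221ms=6/5b
3) 724.832ms=9/5b +241.611ms=3/5b
4) 966.443ms=12/5b +1449.664ms=18/5b
Σ=6b of 6 (149bpm 6/8) — PASS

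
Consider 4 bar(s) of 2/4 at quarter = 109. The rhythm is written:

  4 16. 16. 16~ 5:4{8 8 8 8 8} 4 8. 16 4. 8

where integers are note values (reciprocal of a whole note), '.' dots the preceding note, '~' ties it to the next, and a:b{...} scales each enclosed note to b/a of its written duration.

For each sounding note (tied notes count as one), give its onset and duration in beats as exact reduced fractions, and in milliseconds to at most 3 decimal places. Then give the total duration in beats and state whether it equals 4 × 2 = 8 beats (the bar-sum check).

1) 0.0ms=0b +550.459ms=1b
2) 550.459ms=1b +206.422ms=3/8b
3) 756.881ms=11/8b +206.422ms=3/8b
4) 963.303ms=7/4b +357.798ms=13/20b
5) 1321.101ms=12/5b +220.183ms=2/5b
6) 1541.284ms=14/5b +220.183ms=2/5b
7) 1761.468ms=16/5b +220.183ms=2/5b
8) 1981.651ms=18/5b +220.183ms=2/5b
9) 2201.835ms=4b +550.459ms=1b
10) 2752.294ms=5b +412.844ms=3/4b
11) 3165.138ms=23/4b +137.615ms=1/4b
12) 3302.752ms=6b +825.688ms=3/2b
13) 4128.44ms=15/2b +275.229ms=1/2b
Σ=8b of 8 (109bpm 2/4) — PASS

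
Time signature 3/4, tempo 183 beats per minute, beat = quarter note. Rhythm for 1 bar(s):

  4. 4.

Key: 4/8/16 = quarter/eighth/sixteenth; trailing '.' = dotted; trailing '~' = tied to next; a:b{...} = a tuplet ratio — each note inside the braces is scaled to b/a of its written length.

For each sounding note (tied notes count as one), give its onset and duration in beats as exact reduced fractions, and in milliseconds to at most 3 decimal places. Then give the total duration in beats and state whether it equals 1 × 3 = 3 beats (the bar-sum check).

1) 0.0ms=0b +491.803ms=3/2b
2) 491.803ms=3/2b +491.803ms=3/2b
Σ=3b of 3 (183bpm 3/4) — PASS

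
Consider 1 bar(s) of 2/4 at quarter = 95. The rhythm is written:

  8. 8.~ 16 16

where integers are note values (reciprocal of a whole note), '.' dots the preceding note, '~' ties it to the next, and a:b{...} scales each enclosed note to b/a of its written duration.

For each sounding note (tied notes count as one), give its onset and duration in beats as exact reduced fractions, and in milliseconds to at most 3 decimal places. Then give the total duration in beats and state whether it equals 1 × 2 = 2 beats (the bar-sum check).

1) 0.0ms=0b +473.684ms=3/4b
2) 473.684ms=3/4b +631.579ms=1b
3) 1105.263ms=7/4b +157.895ms=1/4b
Σ=2b of 2 (95bpm 2/4) — PASS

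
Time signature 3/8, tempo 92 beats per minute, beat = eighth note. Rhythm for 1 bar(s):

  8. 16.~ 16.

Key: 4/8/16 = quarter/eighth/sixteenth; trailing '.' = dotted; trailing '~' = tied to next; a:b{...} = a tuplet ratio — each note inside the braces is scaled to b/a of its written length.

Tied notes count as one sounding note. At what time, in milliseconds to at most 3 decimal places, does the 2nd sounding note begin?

1. 0.0ms @ 0 + 978.261ms (3/2)
2. 978.261ms @ 3/2 + 978.261ms (3/2)

note 2 onset = 3/2b = 978.261ms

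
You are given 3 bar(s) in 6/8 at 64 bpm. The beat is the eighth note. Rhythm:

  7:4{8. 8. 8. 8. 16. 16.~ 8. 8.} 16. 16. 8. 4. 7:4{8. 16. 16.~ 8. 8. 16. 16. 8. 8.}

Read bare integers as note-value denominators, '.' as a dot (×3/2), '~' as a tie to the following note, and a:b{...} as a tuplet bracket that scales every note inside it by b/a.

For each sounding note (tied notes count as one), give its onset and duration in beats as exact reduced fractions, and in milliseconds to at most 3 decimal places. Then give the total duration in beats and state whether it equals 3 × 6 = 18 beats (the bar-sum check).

1) 0.0ms=0b +803.571ms=6/7b
2) 803.571ms=6/7b +803.571ms=6/7b
3) 1607.143ms=12/7b +803.571ms=6/7b
4) 2410.714ms=18/7b +803.571ms=6/7b
5) 3214.286ms=24/7b +401.786ms=3/7b
6) 3616.071ms=27/7b +1205.357ms=9/7b
7) 4821.429ms=36/7b +803.571ms=6/7b
8) 5625.0ms=6b +703.125ms=3/4b
9) 6328.125ms=27/4b +703.125ms=3/4b
10) 7031.25ms=15/2b +1406.25ms=3/2b
11) 8437.5ms=9b +2812.5ms=3b
12) 11250.0ms=12b +803.571ms=6/7b
13) 12053.571ms=90/7b +401.786ms=3/7b
14) 12455.357ms=93/7b +1205.357ms=9/7b
15) 13660.714ms=102/7b +803.571ms=6/7b
16) 14464.286ms=108/7b +401.786ms=3/7b
17) 14866.071ms=111/7b +401.786ms=3/7b
18) 15267.857ms=114/7b +803.571ms=6/7b
19) 16071.429ms=120/7b +803.571ms=6/7b
Σ=18b of 18 (64bpm 6/8) — PASS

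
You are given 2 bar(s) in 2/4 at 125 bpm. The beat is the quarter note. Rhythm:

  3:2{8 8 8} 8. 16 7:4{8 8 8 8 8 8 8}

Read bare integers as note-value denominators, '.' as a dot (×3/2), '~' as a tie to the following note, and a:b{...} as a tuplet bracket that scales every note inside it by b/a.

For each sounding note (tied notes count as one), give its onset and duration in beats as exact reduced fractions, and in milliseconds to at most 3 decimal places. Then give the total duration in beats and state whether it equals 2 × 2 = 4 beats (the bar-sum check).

1) 0.0ms=0b +160.0ms=1/3b
2) 160.0ms=1/3b +160.0ms=1/3b
3) 320.0ms=2/3b +160.0ms=1/3b
4) 480.0ms=1b +360.0ms=3/4b
5) 840.0ms=7/4b +120.0ms=1/4b
6) 960.0ms=2b +137.143ms=2/7b
7) 1097.143ms=16/7b +137.143ms=2/7b
8) 1234.286ms=18/7b +137.143ms=2/7b
9) 1371.429ms=20/7b +137.143ms=2/7b
10) 1508.571ms=22/7b +137.143ms=2/7b
11) 1645.714ms=24/7b +137.143ms=2/7b
12) 1782.857ms=26/7b +137.143ms=2/7b
Σ=4b of 4 (125bpm 2/4) — PASS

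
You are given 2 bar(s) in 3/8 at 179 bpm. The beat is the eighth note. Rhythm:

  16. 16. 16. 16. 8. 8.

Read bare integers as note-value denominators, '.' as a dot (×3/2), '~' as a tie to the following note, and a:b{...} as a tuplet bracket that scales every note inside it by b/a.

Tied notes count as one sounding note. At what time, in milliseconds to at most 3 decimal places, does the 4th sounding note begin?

note 4 onset = 9/4b = 754.19ms

1. 0.0ms @ 0 + 251.397ms (3/4)
2. 251.397ms @ 3/4 + 251.397ms (3/4)
3. 502.793ms @ 3/2 + 251.397ms (3/4)
4. 754.19ms @ 9/4 + 251.397ms (3/4)
5. 1005.587ms @ 3 + 502.793ms (3/2)
6. 1508.38ms @ 9/2 + 502.793ms (3/2)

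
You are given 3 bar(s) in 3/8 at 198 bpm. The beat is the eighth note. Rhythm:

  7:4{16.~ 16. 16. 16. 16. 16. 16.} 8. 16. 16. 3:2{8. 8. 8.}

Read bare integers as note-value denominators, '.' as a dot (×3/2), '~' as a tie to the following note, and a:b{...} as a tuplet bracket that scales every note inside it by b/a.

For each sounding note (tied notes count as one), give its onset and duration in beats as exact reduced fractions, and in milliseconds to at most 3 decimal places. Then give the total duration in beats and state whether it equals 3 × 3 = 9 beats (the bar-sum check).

1) 0.0ms=0b +259.74ms=6/7b
2) 259.74ms=6/7b +129.87ms=3/7b
3) 389.61ms=9/7b +129.87ms=3/7b
4) 519.481ms=12/7b +129.87ms=3/7b
5) 649.351ms=15/7b +129.87ms=3/7b
6) 779.221ms=18/7b +129.87ms=3/7b
7) 909.091ms=3b +454.545ms=3/2b
8) 1363.636ms=9/2b +227.273ms=3/4b
9) 1590.909ms=21/4b +227.273ms=3/4b
10) 1818.182ms=6b +303.03ms=1b
11) 2121.212ms=7b +303.03ms=1b
12) 2424.242ms=8b +303.03ms=1b
Σ=9b of 9 (198bpm 3/8) — PASS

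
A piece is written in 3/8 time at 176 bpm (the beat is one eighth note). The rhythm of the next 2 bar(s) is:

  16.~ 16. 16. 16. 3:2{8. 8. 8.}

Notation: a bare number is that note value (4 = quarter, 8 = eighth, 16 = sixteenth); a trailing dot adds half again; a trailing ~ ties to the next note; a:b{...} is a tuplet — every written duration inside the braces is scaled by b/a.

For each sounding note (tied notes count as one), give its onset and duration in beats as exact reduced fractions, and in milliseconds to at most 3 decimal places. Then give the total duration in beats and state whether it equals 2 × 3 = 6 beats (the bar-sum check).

1) 0.0ms=0b +511.364ms=3/2b
2) 511.364ms=3/2b +255.682ms=3/4b
3) 767.045ms=9/4b +255.682ms=3/4b
4) 1022.727ms=3b +340.909ms=1b
5) 1363.636ms=4b +340.909ms=1b
6) 1704.545ms=5b +340.909ms=1b
Σ=6b of 6 (176bpm 3/8) — PASS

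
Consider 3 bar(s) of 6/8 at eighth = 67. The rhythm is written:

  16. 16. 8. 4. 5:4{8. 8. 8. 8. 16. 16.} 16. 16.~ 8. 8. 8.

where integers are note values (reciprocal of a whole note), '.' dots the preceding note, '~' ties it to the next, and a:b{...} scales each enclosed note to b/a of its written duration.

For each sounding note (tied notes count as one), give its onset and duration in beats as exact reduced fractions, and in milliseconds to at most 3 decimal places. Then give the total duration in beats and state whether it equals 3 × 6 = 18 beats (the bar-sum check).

1) 0.0ms=0b +671.642ms=3/4b
2) 671.642ms=3/4b +671.642ms=3/4b
3) 1343.284ms=3/2b +1343.284ms=3/2b
4) 2686.567ms=3b +2686.567ms=3b
5) 5373.134ms=6b +1074.627ms=6/5b
6) 6447.761ms=36/5b +1074.627ms=6/5b
7) 7522.388ms=42/5b +1074.627ms=6/5b
8) 8597.015ms=48/5b +1074.627ms=6/5b
9) 9671.642ms=54/5b +537.313ms=3/5b
10) 10208.955ms=57/5b +537.313ms=3/5b
11) 10746.269ms=12b +671.642ms=3/4b
12) 11417.91ms=51/4b +2014.925ms=9/4b
13) 13432.836ms=15b +1343.284ms=3/2b
14) 14776.119ms=33/2b +1343.284ms=3/2b
Σ=18b of 18 (67bpm 6/8) — PASS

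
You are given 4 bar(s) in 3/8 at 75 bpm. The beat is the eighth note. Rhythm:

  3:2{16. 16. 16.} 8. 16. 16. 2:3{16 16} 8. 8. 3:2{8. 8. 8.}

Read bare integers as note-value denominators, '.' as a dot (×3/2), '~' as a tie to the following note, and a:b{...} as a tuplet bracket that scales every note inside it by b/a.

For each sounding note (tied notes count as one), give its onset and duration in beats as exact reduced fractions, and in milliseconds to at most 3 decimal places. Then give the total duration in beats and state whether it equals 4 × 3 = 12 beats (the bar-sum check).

1) 0.0ms=0b +400.0ms=1/2b
2) 400.0ms=1/2b +400.0ms=1/2b
3) 800.0ms=1b +400.0ms=1/2b
4) 1200.0ms=3/2b +1200.0ms=3/2b
5) 2400.0ms=3b +600.0ms=3/4b
6) 3000.0ms=15/4b +600.0ms=3/4b
7) 3600.0ms=9/2b +600.0ms=3/4b
8) 4200.0ms=21/4b +600.0ms=3/4b
9) 4800.0ms=6b +1200.0ms=3/2b
10) 6000.0ms=15/2b +1200.0ms=3/2b
11) 7200.0ms=9b +800.0ms=1b
12) 8000.0ms=10b +800.0ms=1b
13) 8800.0ms=11b +800.0ms=1b
Σ=12b of 12 (75bpm 3/8) — PASS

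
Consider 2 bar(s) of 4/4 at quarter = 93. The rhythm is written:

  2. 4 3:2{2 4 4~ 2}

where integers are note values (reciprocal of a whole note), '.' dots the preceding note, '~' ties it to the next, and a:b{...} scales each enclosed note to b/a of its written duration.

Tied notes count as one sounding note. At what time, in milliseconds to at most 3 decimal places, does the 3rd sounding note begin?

note 3 onset = 4b = 2580.645ms

1. 0.0ms @ 0 + 1935.484ms (3)
2. 1935.484ms @ 3 + 645.161ms (1)
3. 2580.645ms @ 4 + 860.215ms (4/3)
4. 3440.86ms @ 16/3 + 430.108ms (2/3)
5. 3870.968ms @ 6 + 1290.323ms (2)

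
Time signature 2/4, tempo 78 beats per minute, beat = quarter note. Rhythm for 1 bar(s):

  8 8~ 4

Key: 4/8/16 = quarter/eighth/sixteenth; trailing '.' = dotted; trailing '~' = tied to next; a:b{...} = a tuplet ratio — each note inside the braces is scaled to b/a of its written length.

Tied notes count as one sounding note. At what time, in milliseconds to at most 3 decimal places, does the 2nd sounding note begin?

1. 0.0ms @ 0 + 384.615ms (1/2)
2. 384.615ms @ 1/2 + 1153.846ms (3/2)

note 2 onset = 1/2b = 384.615ms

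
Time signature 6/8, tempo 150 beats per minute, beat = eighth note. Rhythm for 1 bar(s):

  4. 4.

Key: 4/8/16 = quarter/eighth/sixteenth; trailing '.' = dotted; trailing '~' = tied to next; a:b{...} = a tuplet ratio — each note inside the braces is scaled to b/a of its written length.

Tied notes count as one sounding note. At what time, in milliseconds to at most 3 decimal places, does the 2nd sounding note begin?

1. 0.0ms @ 0 + 1200.0ms (3)
2. 1200.0ms @ 3 + 1200.0ms (3)

note 2 onset = 3b = 1200.0ms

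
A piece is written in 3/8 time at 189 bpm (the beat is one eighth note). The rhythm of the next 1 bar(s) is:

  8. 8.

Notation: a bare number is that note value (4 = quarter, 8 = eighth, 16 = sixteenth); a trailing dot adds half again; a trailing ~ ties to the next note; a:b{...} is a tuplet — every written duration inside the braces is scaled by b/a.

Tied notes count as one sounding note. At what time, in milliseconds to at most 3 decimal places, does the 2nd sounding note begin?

note 2 onset = 3/2b = 476.19ms

1. 0.0ms @ 0 + 476.19ms (3/2)
2. 476.19ms @ 3/2 + 476.19ms (3/2)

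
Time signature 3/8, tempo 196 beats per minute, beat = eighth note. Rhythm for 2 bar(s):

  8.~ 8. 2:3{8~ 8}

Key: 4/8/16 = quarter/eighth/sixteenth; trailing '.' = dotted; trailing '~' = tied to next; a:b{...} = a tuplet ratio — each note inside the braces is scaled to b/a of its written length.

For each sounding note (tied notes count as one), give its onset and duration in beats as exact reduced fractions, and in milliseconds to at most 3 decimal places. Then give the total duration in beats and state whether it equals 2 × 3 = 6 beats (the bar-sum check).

1) 0.0ms=0b +918.367ms=3b
2) 918.367ms=3b +918.367ms=3b
Σ=6b of 6 (196bpm 3/8) — PASS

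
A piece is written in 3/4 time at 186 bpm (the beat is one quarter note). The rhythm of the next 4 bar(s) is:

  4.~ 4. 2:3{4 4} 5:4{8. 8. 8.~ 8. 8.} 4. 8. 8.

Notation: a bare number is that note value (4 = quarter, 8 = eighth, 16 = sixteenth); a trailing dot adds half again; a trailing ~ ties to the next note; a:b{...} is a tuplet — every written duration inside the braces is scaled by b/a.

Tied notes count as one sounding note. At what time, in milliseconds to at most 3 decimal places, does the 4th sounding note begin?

note 4 onset = 6b = 1935.484ms

1. 0.0ms @ 0 + 967.742ms (3)
2. 967.742ms @ 3 + 483.871ms (3/2)
3. 1451.613ms @ 9/2 + 483.871ms (3/2)
4. 1935.484ms @ 6 + 193.548ms (3/5)
5. 2129.032ms @ 33/5 + 193.548ms (3/5)
6. 2322.581ms @ 36/5 + 387.097ms (6/5)
7. 2709.677ms @ 42/5 + 193.548ms (3/5)
8. 2903.226ms @ 9 + 483.871ms (3/2)
9. 3387.097ms @ 21/2 + 241.935ms (3/4)
10. 3629.032ms @ 45/4 + 241.935ms (3/4)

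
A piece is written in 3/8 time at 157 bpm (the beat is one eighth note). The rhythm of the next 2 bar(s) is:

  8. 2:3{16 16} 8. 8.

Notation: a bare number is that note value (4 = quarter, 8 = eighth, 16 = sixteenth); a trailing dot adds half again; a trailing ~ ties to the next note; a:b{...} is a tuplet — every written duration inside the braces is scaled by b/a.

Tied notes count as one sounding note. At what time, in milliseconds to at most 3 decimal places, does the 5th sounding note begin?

1. 0.0ms @ 0 + 573.248ms (3/2)
2. 573.248ms @ 3/2 + 286.624ms (3/4)
3. 859.873ms @ 9/4 + 286.624ms (3/4)
4. 1146.497ms @ 3 + 573.248ms (3/2)
5. 1719.745ms @ 9/2 + 573.248ms (3/2)

note 5 onset = 9/2b = 1719.745ms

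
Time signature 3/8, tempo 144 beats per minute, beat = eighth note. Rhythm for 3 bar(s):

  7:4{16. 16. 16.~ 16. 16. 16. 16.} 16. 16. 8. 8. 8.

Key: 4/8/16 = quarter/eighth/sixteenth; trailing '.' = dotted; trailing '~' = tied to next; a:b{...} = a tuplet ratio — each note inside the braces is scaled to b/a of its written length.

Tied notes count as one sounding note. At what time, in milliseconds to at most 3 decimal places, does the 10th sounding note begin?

1. 0.0ms @ 0 + 178.571ms (3/7)
2. 178.571ms @ 3/7 + 178.571ms (3/7)
3. 357.143ms @ 6/7 + 357.143ms (6/7)
4. 714.286ms @ 12/7 + 178.571ms (3/7)
5. 892.857ms @ 15/7 + 178.571ms (3/7)
6. 1071.429ms @ 18/7 + 178.571ms (3/7)
7. 1250.0ms @ 3 + 312.5ms (3/4)
8. 1562.5ms @ 15/4 + 312.5ms (3/4)
9. 1875.0ms @ 9/2 + 625.0ms (3/2)
10. 2500.0ms @ 6 + 625.0ms (3/2)
11. 3125.0ms @ 15/2 + 625.0ms (3/2)

note 10 onset = 6b = 2500.0ms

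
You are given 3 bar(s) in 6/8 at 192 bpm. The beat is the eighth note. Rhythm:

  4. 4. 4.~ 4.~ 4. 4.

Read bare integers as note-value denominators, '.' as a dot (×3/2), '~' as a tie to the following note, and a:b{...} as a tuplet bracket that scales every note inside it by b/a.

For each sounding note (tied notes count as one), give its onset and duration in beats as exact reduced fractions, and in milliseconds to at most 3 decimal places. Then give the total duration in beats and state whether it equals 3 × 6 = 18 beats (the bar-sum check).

1) 0.0ms=0b +937.5ms=3b
2) 937.5ms=3b +937.5ms=3b
3) 1875.0ms=6b +2812.5ms=9b
4) 4687.5ms=15b +937.5ms=3b
Σ=18b of 18 (192bpm 6/8) — PASS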